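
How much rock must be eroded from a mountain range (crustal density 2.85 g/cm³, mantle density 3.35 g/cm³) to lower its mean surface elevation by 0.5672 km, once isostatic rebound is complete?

Net drop Δ = e − u = e − e ρ_c/ρ_m = e (ρ_m − ρ_c)/ρ_m.
e = Δ ρ_m/(ρ_m − ρ_c) = 0.5672 km × 3.35/0.5 = 3.8 km.

3.8 km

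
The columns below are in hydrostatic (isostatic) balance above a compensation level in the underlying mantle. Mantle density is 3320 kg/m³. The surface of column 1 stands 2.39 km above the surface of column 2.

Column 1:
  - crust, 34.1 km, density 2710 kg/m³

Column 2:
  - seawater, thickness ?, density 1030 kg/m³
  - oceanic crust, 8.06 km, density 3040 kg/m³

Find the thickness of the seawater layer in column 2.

4.63 km

Take the compensation level at the base of the deeper column (depth z_c below the surface of column 1) and equate Σ ρ_i t_i down to z_c; mantle fills any gap and the z_c terms cancel.
Column 1: 34.1×2710 + (z_c − 34.1)×3320
Column 2: 2.39×0 + x×1030 + 8.06×3040 + (z_c − 2.39 − 8.06 − x)×3320
The z_c×3320 term appears on both sides and cancels. Collect the known terms of each column as K = Σ(ρt)_known − 3320 × (depth of known layers): K_1 = 92411 − 3320×34.1 = −20801; K_2 = 24502.4 − 3320×(2.39 + 8.06) = −10191.6.
Balance: K_1 = K_2 − x×(3320 − 1030), so x = (K_2 − K_1)/(3320 − 1030) = 10609.4/2290 = 4.63 km.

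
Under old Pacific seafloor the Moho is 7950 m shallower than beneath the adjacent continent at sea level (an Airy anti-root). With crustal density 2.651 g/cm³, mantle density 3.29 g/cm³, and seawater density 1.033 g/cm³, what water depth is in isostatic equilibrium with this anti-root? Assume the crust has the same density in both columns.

3140 m

Replacing a thickness d of crust by seawater at the top must be balanced by replacing crust with mantle at the base: d (ρ_c − ρ_w) = a (ρ_m − ρ_c).
d = a (ρ_m − ρ_c)/(ρ_c − ρ_w) = 7950 m × 0.639/1.618 = 3140 m.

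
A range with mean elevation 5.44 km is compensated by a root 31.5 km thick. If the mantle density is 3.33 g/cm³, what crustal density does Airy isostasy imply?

2.84 g/cm³

ρ_c h = (ρ_m − ρ_c) r → ρ_c (h + r) = ρ_m r → ρ_c = ρ_m r / (h + r).
ρ_c = 3.33 × 31.5 km / (5.44 km + 31.5 km) = 2.84 g/cm³.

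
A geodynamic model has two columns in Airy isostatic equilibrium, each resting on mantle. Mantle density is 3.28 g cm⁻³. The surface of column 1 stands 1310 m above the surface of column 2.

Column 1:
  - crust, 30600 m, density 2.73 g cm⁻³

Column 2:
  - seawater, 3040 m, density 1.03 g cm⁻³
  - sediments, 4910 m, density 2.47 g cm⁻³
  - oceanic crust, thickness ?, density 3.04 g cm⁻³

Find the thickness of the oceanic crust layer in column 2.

Take the compensation level at the base of the deeper column (depth z_c below the surface of column 1) and equate Σ ρ_i t_i down to z_c; mantle fills any gap and the z_c terms cancel.
Column 1: 30600×2.73 + (z_c − 30600)×3.28
Column 2: 1310×0 + 3040×1.03 + 4910×2.47 + x×3.04 + (z_c − 1310 − 7950 − x)×3.28
The z_c×3.28 term appears on both sides and cancels. Collect the known terms of each column as K = Σ(ρt)_known − 3.28 × (depth of known layers): K_1 = 83538 − 3.28×30600 = −16830; K_2 = 15258.9 − 3.28×(1310 + 7950) = −15113.9.
Balance: K_1 = K_2 − x×(3.28 − 3.04), so x = (K_2 − K_1)/(3.28 − 3.04) = 1716.1/0.24 = 7150 m.

7150 m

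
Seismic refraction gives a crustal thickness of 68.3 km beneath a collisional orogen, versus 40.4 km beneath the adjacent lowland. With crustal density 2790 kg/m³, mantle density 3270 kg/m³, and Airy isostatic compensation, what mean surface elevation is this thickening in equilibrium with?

4.1 km

Excess crust Δ = 68.3 km − 40.4 km = 27.9 km, split between elevation h and root r with h + r = Δ.
Airy balance ρ_c h = (ρ_m − ρ_c) r gives r = h ρ_c/(ρ_m − ρ_c), so h (1 + ρ_c/(ρ_m − ρ_c)) = Δ, i.e. h = Δ (ρ_m − ρ_c)/ρ_m.
h = 27.9 km × 480/3270 = 4.1 km.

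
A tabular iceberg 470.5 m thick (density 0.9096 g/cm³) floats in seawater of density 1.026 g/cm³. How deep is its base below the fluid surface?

Draft d = t ρ_obj/ρ_fluid = 470.5 m × 0.9096/1.026 = 417 m.

417 m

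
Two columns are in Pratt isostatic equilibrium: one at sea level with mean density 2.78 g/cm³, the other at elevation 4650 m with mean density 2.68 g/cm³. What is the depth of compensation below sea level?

ρ_ref D = ρ (D + h) → D (ρ_ref − ρ) = ρ h.
D = ρ h/(ρ_ref − ρ) = 2.68 × 4650 m/(2.78 − 2.68) = 125000 m.

125000 m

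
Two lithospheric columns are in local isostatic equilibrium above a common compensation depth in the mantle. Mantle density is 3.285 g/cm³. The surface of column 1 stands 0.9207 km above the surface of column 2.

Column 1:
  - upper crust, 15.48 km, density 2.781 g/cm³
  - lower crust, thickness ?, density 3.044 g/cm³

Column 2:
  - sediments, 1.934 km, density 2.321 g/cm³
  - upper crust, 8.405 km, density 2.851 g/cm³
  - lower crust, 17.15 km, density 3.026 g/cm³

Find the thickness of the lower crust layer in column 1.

21.5 km

Take the compensation level at the base of the deeper column (depth z_c below the surface of column 1) and equate Σ ρ_i t_i down to z_c; mantle fills any gap and the z_c terms cancel.
Column 1: 15.48×2.781 + x×3.044 + (z_c − 15.48 − x)×3.285
Column 2: 0.9207×0 + 1.934×2.321 + 8.405×2.851 + 17.15×3.026 + (z_c − 0.9207 − 27.489)×3.285
The z_c×3.285 term appears on both sides and cancels. Collect the known terms of each column as K = Σ(ρt)_known − 3.285 × (depth of known layers): K_1 = 43.04988 − 3.285×15.48 = −7.80192; K_2 = 80.347369 − 3.285×(0.9207 + 27.489) = −12.9784955.
Balance: K_1 − x×(3.285 − 3.044) = K_2, so x = (K_1 − K_2)/(3.285 − 3.044) = 5.17658/0.241 = 21.5 km.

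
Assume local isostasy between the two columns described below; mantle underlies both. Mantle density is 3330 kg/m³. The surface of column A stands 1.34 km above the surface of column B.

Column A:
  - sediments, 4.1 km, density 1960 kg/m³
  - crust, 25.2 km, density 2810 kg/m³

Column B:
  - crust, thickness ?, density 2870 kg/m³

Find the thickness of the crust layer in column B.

Take the compensation level at the base of the deeper column (depth z_c below the surface of column A) and equate Σ ρ_i t_i down to z_c; mantle fills any gap and the z_c terms cancel.
Column A: 4.1×1960 + 25.2×2810 + (z_c − 29.3)×3330
Column B: 1.34×0 + x×2870 + (z_c − 1.34 − 0 − x)×3330
The z_c×3330 term appears on both sides and cancels. Collect the known terms of each column as K = Σ(ρt)_known − 3330 × (depth of known layers): K_A = 78848 − 3330×29.3 = −18721; K_B = 0 − 3330×(1.34 + 0) = −4462.2.
Balance: K_A = K_B − x×(3330 − 2870), so x = (K_B − K_A)/(3330 − 2870) = 14258.8/460 = 31 km.

31 km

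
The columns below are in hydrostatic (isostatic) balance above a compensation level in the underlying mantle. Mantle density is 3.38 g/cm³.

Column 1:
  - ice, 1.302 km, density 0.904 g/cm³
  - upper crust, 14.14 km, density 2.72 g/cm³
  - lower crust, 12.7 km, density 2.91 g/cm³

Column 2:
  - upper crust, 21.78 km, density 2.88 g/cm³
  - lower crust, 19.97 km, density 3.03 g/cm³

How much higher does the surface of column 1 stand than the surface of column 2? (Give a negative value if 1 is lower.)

For any compensation level in the mantle, the mantle terms cancel and isostasy reduces to e = (Σt_1 − Σt_2) − (Σ(ρt)_1 − Σ(ρt)_2) / ρ_m.
Σt_1 = 28.142 km; Σt_2 = 41.75 km; Σ(ρt)_1 = 76.594808; Σ(ρt)_2 = 123.2355 (in km·g/cm³).
e = (28.142 − 41.75) − (76.594808 − 123.2355) / 3.38 = 0.191 km.

0.191 km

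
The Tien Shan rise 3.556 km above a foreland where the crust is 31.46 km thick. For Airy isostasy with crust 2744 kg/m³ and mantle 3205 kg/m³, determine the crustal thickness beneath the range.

Root depth r = h ρ_c / (ρ_m − ρ_c) = 3.556 km × 2744 / 461 = 21.17 km.
Total thickness = T + h + r = 31.46 km + 3.556 km + 21.17 km = 56.2 km.

56.2 km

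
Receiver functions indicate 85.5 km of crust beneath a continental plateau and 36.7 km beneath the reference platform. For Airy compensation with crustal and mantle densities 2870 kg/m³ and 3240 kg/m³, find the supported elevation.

5.57 km

Excess crust Δ = 85.5 km − 36.7 km = 48.8 km, split between elevation h and root r with h + r = Δ.
Airy balance ρ_c h = (ρ_m − ρ_c) r gives r = h ρ_c/(ρ_m − ρ_c), so h (1 + ρ_c/(ρ_m − ρ_c)) = Δ, i.e. h = Δ (ρ_m − ρ_c)/ρ_m.
h = 48.8 km × 370/3240 = 5.57 km.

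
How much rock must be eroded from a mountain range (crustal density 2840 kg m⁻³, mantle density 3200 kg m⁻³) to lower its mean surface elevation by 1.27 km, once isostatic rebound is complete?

Net drop Δ = e − u = e − e ρ_c/ρ_m = e (ρ_m − ρ_c)/ρ_m.
e = Δ ρ_m/(ρ_m − ρ_c) = 1.27 km × 3200/360 = 11.3 km.

11.3 km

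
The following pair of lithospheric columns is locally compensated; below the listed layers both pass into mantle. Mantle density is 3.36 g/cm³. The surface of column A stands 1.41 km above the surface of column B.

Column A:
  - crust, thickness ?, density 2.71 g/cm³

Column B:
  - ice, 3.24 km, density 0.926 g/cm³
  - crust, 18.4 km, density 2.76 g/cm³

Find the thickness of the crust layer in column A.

36.4 km

Take the compensation level at the base of the deeper column (depth z_c below the surface of column A) and equate Σ ρ_i t_i down to z_c; mantle fills any gap and the z_c terms cancel.
Column A: x×2.71 + (z_c − 0 − x)×3.36
Column B: 1.41×0 + 3.24×0.926 + 18.4×2.76 + (z_c − 1.41 − 21.64)×3.36
The z_c×3.36 term appears on both sides and cancels. Collect the known terms of each column as K = Σ(ρt)_known − 3.36 × (depth of known layers): K_A = 0 − 3.36×0 = 0; K_B = 53.78424 − 3.36×(1.41 + 21.64) = −23.66376.
Balance: K_A − x×(3.36 − 2.71) = K_B, so x = (K_A − K_B)/(3.36 − 2.71) = 23.6638/0.65 = 36.4 km.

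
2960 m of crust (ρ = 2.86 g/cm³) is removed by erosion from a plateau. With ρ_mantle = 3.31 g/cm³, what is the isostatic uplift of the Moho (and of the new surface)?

2560 m

Unloading: uplift u = e ρ_c/ρ_m = 2960 m × 2.86/3.31 = 2560 m.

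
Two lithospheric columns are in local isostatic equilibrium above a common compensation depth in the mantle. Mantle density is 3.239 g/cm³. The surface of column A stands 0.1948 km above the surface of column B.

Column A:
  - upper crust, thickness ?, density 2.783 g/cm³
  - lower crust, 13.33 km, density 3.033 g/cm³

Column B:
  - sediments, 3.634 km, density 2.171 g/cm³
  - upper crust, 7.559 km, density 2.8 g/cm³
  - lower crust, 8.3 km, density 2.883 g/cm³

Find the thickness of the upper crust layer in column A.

17.6 km

Take the compensation level at the base of the deeper column (depth z_c below the surface of column A) and equate Σ ρ_i t_i down to z_c; mantle fills any gap and the z_c terms cancel.
Column A: x×2.783 + 13.33×3.033 + (z_c − 13.33 − x)×3.239
Column B: 0.1948×0 + 3.634×2.171 + 7.559×2.8 + 8.3×2.883 + (z_c − 0.1948 − 19.493)×3.239
The z_c×3.239 term appears on both sides and cancels. Collect the known terms of each column as K = Σ(ρt)_known − 3.239 × (depth of known layers): K_A = 40.42989 − 3.239×13.33 = −2.74598; K_B = 52.983514 − 3.239×(0.1948 + 19.493) = −10.7852702.
Balance: K_A − x×(3.239 − 2.783) = K_B, so x = (K_A − K_B)/(3.239 − 2.783) = 8.03929/0.456 = 17.6 km.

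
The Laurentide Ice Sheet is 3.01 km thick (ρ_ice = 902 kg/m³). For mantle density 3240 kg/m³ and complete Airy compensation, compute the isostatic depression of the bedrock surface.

For local isostatic compensation: the ice load ρ_ice t is balanced by mantle displaced below, ρ_m s.
s = t ρ_ice / ρ_m = 3.01 km × 902/3240 = 0.838 km.

0.838 km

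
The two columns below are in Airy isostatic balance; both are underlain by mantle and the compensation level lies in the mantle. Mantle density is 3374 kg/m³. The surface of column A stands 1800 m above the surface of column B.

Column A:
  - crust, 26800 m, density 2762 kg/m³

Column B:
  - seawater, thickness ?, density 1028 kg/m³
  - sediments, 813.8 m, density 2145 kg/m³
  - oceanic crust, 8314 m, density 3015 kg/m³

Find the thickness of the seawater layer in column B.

2700 m

Take the compensation level at the base of the deeper column (depth z_c below the surface of column A) and equate Σ ρ_i t_i down to z_c; mantle fills any gap and the z_c terms cancel.
Column A: 26800×2762 + (z_c − 26800)×3374
Column B: 1800×0 + x×1028 + 813.8×2145 + 8314×3015 + (z_c − 1800 − 9127.8 − x)×3374
The z_c×3374 term appears on both sides and cancels. Collect the known terms of each column as K = Σ(ρt)_known − 3374 × (depth of known layers): K_A = 74021600 − 3374×26800 = −16401600; K_B = 26812311 − 3374×(1800 + 9127.8) = −10058086.2.
Balance: K_A = K_B − x×(3374 − 1028), so x = (K_B − K_A)/(3374 − 1028) = 6343510/2346 = 2700 m.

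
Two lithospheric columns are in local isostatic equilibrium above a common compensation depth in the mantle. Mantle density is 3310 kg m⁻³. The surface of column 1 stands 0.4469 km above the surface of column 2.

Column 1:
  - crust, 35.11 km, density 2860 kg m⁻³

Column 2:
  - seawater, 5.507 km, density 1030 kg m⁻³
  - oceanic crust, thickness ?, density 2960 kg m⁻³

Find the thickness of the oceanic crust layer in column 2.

Take the compensation level at the base of the deeper column (depth z_c below the surface of column 1) and equate Σ ρ_i t_i down to z_c; mantle fills any gap and the z_c terms cancel.
Column 1: 35.11×2860 + (z_c − 35.11)×3310
Column 2: 0.4469×0 + 5.507×1030 + x×2960 + (z_c − 0.4469 − 5.507 − x)×3310
The z_c×3310 term appears on both sides and cancels. Collect the known terms of each column as K = Σ(ρt)_known − 3310 × (depth of known layers): K_1 = 100414.6 − 3310×35.11 = −15799.5; K_2 = 5672.21 − 3310×(0.4469 + 5.507) = −14035.199.
Balance: K_1 = K_2 − x×(3310 − 2960), so x = (K_2 − K_1)/(3310 − 2960) = 1764.3/350 = 5.04 km.

5.04 km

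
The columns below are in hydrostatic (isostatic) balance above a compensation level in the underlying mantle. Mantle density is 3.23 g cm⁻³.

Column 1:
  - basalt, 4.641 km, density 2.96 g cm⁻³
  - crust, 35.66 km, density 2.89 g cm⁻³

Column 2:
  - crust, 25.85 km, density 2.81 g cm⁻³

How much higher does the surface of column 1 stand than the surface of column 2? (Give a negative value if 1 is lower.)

0.78 km

For any compensation level in the mantle, the mantle terms cancel and isostasy reduces to e = (Σt_1 − Σt_2) − (Σ(ρt)_1 − Σ(ρt)_2) / ρ_m.
Σt_1 = 40.301 km; Σt_2 = 25.85 km; Σ(ρt)_1 = 116.79476; Σ(ρt)_2 = 72.6385 (in km·g cm⁻³).
e = (40.301 − 25.85) − (116.79476 − 72.6385) / 3.23 = 0.78 km.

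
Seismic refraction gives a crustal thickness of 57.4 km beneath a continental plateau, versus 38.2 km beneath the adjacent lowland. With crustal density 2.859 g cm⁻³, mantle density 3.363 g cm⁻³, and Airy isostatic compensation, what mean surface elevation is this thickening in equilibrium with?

2.88 km

Excess crust Δ = 57.4 km − 38.2 km = 19.2 km, split between elevation h and root r with h + r = Δ.
Airy balance ρ_c h = (ρ_m − ρ_c) r gives r = h ρ_c/(ρ_m − ρ_c), so h (1 + ρ_c/(ρ_m − ρ_c)) = Δ, i.e. h = Δ (ρ_m − ρ_c)/ρ_m.
h = 19.2 km × 0.504/3.363 = 2.88 km.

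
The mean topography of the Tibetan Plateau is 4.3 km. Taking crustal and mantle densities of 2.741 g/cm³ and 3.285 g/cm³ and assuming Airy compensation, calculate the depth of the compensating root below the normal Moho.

Equating mass per unit area of the two columns: the weight of the topography is balanced by the buoyancy of the root, ρ_c h = (ρ_m − ρ_c) r.
r = h · ρ_c / (ρ_m − ρ_c) = 4.3 km × 2.741 / (3.285 − 2.741) = 21.7 km.

21.7 km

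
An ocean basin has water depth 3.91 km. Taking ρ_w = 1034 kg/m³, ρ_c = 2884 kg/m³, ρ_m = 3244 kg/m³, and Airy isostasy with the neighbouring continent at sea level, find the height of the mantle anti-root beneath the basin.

Equating mass per unit area of the two columns: replacing crust with seawater at the top is compensated by replacing crust with mantle at the base: d (ρ_c − ρ_w) = a (ρ_m − ρ_c).
a = d (ρ_c − ρ_w)/(ρ_m − ρ_c) = 3.91 km × 1850/360 = 20.1 km.

20.1 km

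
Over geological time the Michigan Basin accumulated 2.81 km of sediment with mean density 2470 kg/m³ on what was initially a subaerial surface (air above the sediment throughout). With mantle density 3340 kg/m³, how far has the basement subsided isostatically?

Subaerial load: s = t ρ_sed / ρ_m = 2.81 km × 2470/3340 = 2.08 km.

2.08 km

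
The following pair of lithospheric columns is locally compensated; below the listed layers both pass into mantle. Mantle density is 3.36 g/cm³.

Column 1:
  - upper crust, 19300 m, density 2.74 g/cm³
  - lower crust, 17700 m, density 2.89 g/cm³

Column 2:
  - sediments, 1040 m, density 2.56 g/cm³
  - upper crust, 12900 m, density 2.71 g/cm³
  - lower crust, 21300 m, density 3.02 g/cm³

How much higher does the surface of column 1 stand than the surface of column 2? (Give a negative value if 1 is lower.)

1140 m

For any compensation level in the mantle, the mantle terms cancel and isostasy reduces to e = (Σt_1 − Σt_2) − (Σ(ρt)_1 − Σ(ρt)_2) / ρ_m.
Σt_1 = 37000 m; Σt_2 = 35240 m; Σ(ρt)_1 = 104035; Σ(ρt)_2 = 101947.4 (in m·g/cm³).
e = (37000 − 35240) − (104035 − 101947.4) / 3.36 = 1140 m.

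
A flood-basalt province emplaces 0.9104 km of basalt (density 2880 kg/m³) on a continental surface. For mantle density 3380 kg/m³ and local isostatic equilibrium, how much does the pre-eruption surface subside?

0.776 km

Subaerial loading: s = t ρ_load / ρ_m.
s = 0.9104 km × 2880/3380 = 0.776 km.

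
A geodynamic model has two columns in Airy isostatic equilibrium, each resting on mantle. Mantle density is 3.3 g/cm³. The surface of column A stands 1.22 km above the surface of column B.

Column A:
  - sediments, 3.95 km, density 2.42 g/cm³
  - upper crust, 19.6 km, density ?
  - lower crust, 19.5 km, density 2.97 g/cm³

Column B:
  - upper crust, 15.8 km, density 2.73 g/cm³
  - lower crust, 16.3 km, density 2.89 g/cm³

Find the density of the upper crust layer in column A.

2.8 g/cm³

Take the compensation level at the base of the deeper column (depth z_c below the surface of column A) and equate Σ ρ_i t_i down to z_c; mantle fills any gap and the z_c terms cancel.
Column A: 3.95×2.42 + 19.6×ρ + 19.5×2.97 + (z_c − 43.05)×3.3
Column B: 1.22×0 + 15.8×2.73 + 16.3×2.89 + (z_c − 1.22 − 32.1)×3.3
The z_c×3.3 term appears on both sides and cancels. Collect the known terms of each column as K = Σ(ρt)_known − 3.3 × (depth of known layers): K_A = 67.474 − 3.3×43.05 = −74.591; K_B = 90.241 − 3.3×(1.22 + 32.1) = −19.715.
Balance: K_A + 19.6×ρ = K_B, so ρ = (K_B − K_A)/19.6 = 54.876/19.6 = 2.8 g/cm³.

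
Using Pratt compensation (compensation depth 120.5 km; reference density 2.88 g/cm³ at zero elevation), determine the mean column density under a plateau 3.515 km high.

2.8 g/cm³

Pratt balance: ρ_ref D = ρ (D + h).
ρ = ρ_ref D/(D + h) = 2.88 × 120.5 km/(120.5 km + 3.515 km) = 2.8 g/cm³.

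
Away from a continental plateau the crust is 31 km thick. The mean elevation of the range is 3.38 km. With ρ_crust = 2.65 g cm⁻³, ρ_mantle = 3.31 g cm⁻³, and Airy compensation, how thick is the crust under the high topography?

48 km

Root depth r = h ρ_c / (ρ_m − ρ_c) = 3.38 km × 2.65 / 0.66 = 13.57 km.
Total thickness = T + h + r = 31 km + 3.38 km + 13.57 km = 48 km.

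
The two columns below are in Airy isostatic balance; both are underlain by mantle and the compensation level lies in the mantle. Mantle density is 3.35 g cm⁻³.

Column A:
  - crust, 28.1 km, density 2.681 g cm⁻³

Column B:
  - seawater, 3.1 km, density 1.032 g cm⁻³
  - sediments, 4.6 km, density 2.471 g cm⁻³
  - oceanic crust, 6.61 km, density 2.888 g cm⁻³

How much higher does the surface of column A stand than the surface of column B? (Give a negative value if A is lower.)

1.35 km

For any compensation level in the mantle, the mantle terms cancel and isostasy reduces to e = (Σt_A − Σt_B) − (Σ(ρt)_A − Σ(ρt)_B) / ρ_m.
Σt_A = 28.1 km; Σt_B = 14.31 km; Σ(ρt)_A = 75.3361; Σ(ρt)_B = 33.65548 (in km·g cm⁻³).
e = (28.1 − 14.31) − (75.3361 − 33.65548) / 3.35 = 1.35 km.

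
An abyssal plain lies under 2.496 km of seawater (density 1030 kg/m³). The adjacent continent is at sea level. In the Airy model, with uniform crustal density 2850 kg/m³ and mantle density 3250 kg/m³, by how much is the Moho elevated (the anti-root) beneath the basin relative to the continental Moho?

11.4 km

Equating mass per unit area of the two columns: replacing crust with seawater at the top is compensated by replacing crust with mantle at the base: d (ρ_c − ρ_w) = a (ρ_m − ρ_c).
a = d (ρ_c − ρ_w)/(ρ_m − ρ_c) = 2.496 km × 1820/400 = 11.4 km.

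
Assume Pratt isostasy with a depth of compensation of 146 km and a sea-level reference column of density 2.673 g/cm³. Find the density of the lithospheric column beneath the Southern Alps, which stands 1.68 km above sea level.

Pratt balance: ρ_ref D = ρ (D + h).
ρ = ρ_ref D/(D + h) = 2.673 × 146 km/(146 km + 1.68 km) = 2.64 g/cm³.

2.64 g/cm³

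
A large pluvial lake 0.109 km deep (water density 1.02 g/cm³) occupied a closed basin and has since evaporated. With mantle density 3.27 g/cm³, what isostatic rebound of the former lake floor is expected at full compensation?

u = d ρ_w/ρ_m = 0.109 km × 1.02/3.27 = 0.034 km.

0.034 km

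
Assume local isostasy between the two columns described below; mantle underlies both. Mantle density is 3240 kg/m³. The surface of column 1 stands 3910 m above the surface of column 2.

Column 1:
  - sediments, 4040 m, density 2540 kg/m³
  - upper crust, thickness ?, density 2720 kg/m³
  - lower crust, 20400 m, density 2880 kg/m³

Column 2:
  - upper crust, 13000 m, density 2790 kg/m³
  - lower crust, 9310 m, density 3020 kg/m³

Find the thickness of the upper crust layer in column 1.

20000 m

Take the compensation level at the base of the deeper column (depth z_c below the surface of column 1) and equate Σ ρ_i t_i down to z_c; mantle fills any gap and the z_c terms cancel.
Column 1: 4040×2540 + x×2720 + 20400×2880 + (z_c − 24440 − x)×3240
Column 2: 3910×0 + 13000×2790 + 9310×3020 + (z_c − 3910 − 22310)×3240
The z_c×3240 term appears on both sides and cancels. Collect the known terms of each column as K = Σ(ρt)_known − 3240 × (depth of known layers): K_1 = 69013600 − 3240×24440 = −10172000; K_2 = 64386200 − 3240×(3910 + 22310) = −20566600.
Balance: K_1 − x×(3240 − 2720) = K_2, so x = (K_1 − K_2)/(3240 − 2720) = 10394600/520 = 20000 m.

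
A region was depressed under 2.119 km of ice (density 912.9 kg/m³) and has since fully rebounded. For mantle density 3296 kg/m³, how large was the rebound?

0.587 km

Removing the load lets mantle flow back in; uplift u satisfies ρ_ice t = ρ_m u.
u = t ρ_ice/ρ_m = 2.119 km × 912.9/3296 = 0.587 km.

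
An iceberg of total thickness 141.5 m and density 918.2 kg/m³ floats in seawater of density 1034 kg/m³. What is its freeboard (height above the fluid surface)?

15.8 m

Floating equilibrium: submerged depth d = t ρ_obj/ρ_fluid = 141.5 m × 918.2/1034 = 125.7 m.
Freeboard = t − d = 141.5 m − 125.7 m = 15.8 m.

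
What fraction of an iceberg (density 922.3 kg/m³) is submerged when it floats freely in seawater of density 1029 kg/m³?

Submerged fraction = ρ_obj/ρ_fluid = 922.3/1029 = 0.896.

0.896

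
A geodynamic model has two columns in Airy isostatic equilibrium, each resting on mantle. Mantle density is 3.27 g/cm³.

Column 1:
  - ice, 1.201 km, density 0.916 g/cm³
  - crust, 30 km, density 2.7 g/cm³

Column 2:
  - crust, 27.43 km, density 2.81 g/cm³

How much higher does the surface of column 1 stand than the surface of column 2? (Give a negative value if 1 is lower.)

2.24 km

For any compensation level in the mantle, the mantle terms cancel and isostasy reduces to e = (Σt_1 − Σt_2) − (Σ(ρt)_1 − Σ(ρt)_2) / ρ_m.
Σt_1 = 31.201 km; Σt_2 = 27.43 km; Σ(ρt)_1 = 82.100116; Σ(ρt)_2 = 77.0783 (in km·g/cm³).
e = (31.201 − 27.43) − (82.100116 − 77.0783) / 3.27 = 2.24 km.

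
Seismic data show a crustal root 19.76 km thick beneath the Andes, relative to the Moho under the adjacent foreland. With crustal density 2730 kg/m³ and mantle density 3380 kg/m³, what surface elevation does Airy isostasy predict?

4.7 km

For local isostatic compensation: ρ_c h = (ρ_m − ρ_c) r.
h = r (ρ_m − ρ_c) / ρ_c = 19.76 km × (3380 − 2730) / 2730 = 4.7 km.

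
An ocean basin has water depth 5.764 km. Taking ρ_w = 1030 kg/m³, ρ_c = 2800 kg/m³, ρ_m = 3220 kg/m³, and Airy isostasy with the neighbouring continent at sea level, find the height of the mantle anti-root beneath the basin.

24.3 km

Balancing pressure at the compensation depth: replacing crust with seawater at the top is compensated by replacing crust with mantle at the base: d (ρ_c − ρ_w) = a (ρ_m − ρ_c).
a = d (ρ_c − ρ_w)/(ρ_m − ρ_c) = 5.764 km × 1770/420 = 24.3 km.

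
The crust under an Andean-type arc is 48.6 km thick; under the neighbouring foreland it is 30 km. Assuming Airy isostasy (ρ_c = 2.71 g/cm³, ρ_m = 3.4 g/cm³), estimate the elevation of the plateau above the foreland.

Excess crust Δ = 48.6 km − 30 km = 18.6 km, split between elevation h and root r with h + r = Δ.
Airy balance ρ_c h = (ρ_m − ρ_c) r gives r = h ρ_c/(ρ_m − ρ_c), so h (1 + ρ_c/(ρ_m − ρ_c)) = Δ, i.e. h = Δ (ρ_m − ρ_c)/ρ_m.
h = 18.6 km × 0.69/3.4 = 3.77 km.

3.77 km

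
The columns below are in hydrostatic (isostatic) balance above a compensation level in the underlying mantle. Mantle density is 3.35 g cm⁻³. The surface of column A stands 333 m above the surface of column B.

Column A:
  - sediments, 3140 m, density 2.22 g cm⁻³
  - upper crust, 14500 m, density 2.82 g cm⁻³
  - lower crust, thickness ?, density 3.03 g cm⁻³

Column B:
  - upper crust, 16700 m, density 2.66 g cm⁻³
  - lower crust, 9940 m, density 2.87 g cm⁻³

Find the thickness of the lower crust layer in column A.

Take the compensation level at the base of the deeper column (depth z_c below the surface of column A) and equate Σ ρ_i t_i down to z_c; mantle fills any gap and the z_c terms cancel.
Column A: 3140×2.22 + 14500×2.82 + x×3.03 + (z_c − 17640 − x)×3.35
Column B: 333×0 + 16700×2.66 + 9940×2.87 + (z_c − 333 − 26640)×3.35
The z_c×3.35 term appears on both sides and cancels. Collect the known terms of each column as K = Σ(ρt)_known − 3.35 × (depth of known layers): K_A = 47860.8 − 3.35×17640 = −11233.2; K_B = 72949.8 − 3.35×(333 + 26640) = −17409.75.
Balance: K_A − x×(3.35 − 3.03) = K_B, so x = (K_A − K_B)/(3.35 − 3.03) = 6176.55/0.32 = 19300 m.

19300 m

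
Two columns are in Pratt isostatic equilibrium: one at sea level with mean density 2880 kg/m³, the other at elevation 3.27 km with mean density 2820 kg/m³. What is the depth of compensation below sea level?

154 km

ρ_ref D = ρ (D + h) → D (ρ_ref − ρ) = ρ h.
D = ρ h/(ρ_ref − ρ) = 2820 × 3.27 km/(2880 − 2820) = 154 km.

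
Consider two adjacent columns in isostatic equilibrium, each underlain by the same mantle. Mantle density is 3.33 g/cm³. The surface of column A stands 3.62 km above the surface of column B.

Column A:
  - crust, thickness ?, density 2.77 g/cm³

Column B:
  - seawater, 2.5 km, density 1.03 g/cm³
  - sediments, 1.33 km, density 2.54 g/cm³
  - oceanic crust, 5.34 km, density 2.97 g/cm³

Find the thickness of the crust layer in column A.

37.1 km

Take the compensation level at the base of the deeper column (depth z_c below the surface of column A) and equate Σ ρ_i t_i down to z_c; mantle fills any gap and the z_c terms cancel.
Column A: x×2.77 + (z_c − 0 − x)×3.33
Column B: 3.62×0 + 2.5×1.03 + 1.33×2.54 + 5.34×2.97 + (z_c − 3.62 − 9.17)×3.33
The z_c×3.33 term appears on both sides and cancels. Collect the known terms of each column as K = Σ(ρt)_known − 3.33 × (depth of known layers): K_A = 0 − 3.33×0 = 0; K_B = 21.813 − 3.33×(3.62 + 9.17) = −20.7777.
Balance: K_A − x×(3.33 − 2.77) = K_B, so x = (K_A − K_B)/(3.33 − 2.77) = 20.7777/0.56 = 37.1 km.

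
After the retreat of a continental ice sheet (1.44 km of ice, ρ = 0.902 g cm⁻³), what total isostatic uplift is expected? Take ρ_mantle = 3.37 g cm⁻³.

Removing the load lets mantle flow back in; uplift u satisfies ρ_ice t = ρ_m u.
u = t ρ_ice/ρ_m = 1.44 km × 0.902/3.37 = 0.385 km.

0.385 km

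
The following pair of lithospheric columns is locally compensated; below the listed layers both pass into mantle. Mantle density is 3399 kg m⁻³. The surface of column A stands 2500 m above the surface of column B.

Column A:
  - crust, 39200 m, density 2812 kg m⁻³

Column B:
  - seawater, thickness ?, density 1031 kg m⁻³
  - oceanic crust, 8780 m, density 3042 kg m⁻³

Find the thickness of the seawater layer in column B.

Take the compensation level at the base of the deeper column (depth z_c below the surface of column A) and equate Σ ρ_i t_i down to z_c; mantle fills any gap and the z_c terms cancel.
Column A: 39200×2812 + (z_c − 39200)×3399
Column B: 2500×0 + x×1031 + 8780×3042 + (z_c − 2500 − 8780 − x)×3399
The z_c×3399 term appears on both sides and cancels. Collect the known terms of each column as K = Σ(ρt)_known − 3399 × (depth of known layers): K_A = 110230400 − 3399×39200 = −23010400; K_B = 26708760 − 3399×(2500 + 8780) = −11631960.
Balance: K_A = K_B − x×(3399 − 1031), so x = (K_B − K_A)/(3399 − 1031) = 11378400/2368 = 4810 m.

4810 m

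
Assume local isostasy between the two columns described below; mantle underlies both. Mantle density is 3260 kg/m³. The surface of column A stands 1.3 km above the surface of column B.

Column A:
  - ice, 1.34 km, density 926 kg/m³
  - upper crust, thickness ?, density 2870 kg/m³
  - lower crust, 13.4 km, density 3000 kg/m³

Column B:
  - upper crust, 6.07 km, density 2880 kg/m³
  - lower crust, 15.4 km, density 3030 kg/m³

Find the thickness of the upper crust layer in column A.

Take the compensation level at the base of the deeper column (depth z_c below the surface of column A) and equate Σ ρ_i t_i down to z_c; mantle fills any gap and the z_c terms cancel.
Column A: 1.34×926 + x×2870 + 13.4×3000 + (z_c − 14.74 − x)×3260
Column B: 1.3×0 + 6.07×2880 + 15.4×3030 + (z_c − 1.3 − 21.47)×3260
The z_c×3260 term appears on both sides and cancels. Collect the known terms of each column as K = Σ(ρt)_known − 3260 × (depth of known layers): K_A = 41440.84 − 3260×14.74 = −6611.56; K_B = 64143.6 − 3260×(1.3 + 21.47) = −10086.6.
Balance: K_A − x×(3260 − 2870) = K_B, so x = (K_A − K_B)/(3260 − 2870) = 3475.04/390 = 8.91 km.

8.91 km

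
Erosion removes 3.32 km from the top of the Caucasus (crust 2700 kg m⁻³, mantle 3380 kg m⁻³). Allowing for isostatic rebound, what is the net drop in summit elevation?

0.668 km

Rebound u = e ρ_c/ρ_m = 3.32 km × 2700/3380 = 2.652 km.
Net surface drop = e − u = 3.32 km − 2.652 km = e (ρ_m − ρ_c)/ρ_m = 0.668 km.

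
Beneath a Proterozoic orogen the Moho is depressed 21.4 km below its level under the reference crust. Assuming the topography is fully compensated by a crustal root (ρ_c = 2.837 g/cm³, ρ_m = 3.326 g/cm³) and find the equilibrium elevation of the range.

3.69 km

By Archimedes' principle applied to the lithosphere: ρ_c h = (ρ_m − ρ_c) r.
h = r (ρ_m − ρ_c) / ρ_c = 21.4 km × (3.326 − 2.837) / 2.837 = 3.69 km.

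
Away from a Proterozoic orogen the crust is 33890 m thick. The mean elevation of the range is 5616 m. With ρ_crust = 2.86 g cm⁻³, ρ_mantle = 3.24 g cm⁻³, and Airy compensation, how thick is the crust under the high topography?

81800 m

Root depth r = h ρ_c / (ρ_m − ρ_c) = 5616 m × 2.86 / 0.38 = 42270 m.
Total thickness = T + h + r = 33890 m + 5616 m + 42270 m = 81800 m.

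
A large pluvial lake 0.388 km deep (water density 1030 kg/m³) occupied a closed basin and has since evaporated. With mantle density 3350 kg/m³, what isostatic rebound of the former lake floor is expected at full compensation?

0.119 km

u = d ρ_w/ρ_m = 0.388 km × 1030/3350 = 0.119 km.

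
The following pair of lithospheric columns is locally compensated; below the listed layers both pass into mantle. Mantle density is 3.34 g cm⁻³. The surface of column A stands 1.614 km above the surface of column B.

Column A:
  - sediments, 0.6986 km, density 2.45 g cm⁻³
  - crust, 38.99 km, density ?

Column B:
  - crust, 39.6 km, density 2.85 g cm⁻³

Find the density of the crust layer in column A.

Take the compensation level at the base of the deeper column (depth z_c below the surface of column A) and equate Σ ρ_i t_i down to z_c; mantle fills any gap and the z_c terms cancel.
Column A: 0.6986×2.45 + 38.99×ρ + (z_c − 39.6886)×3.34
Column B: 1.614×0 + 39.6×2.85 + (z_c − 1.614 − 39.6)×3.34
The z_c×3.34 term appears on both sides and cancels. Collect the known terms of each column as K = Σ(ρt)_known − 3.34 × (depth of known layers): K_A = 1.71157 − 3.34×39.6886 = −130.848354; K_B = 112.86 − 3.34×(1.614 + 39.6) = −24.79476.
Balance: K_A + 38.99×ρ = K_B, so ρ = (K_B − K_A)/38.99 = 106.054/38.99 = 2.72 g cm⁻³.

2.72 g cm⁻³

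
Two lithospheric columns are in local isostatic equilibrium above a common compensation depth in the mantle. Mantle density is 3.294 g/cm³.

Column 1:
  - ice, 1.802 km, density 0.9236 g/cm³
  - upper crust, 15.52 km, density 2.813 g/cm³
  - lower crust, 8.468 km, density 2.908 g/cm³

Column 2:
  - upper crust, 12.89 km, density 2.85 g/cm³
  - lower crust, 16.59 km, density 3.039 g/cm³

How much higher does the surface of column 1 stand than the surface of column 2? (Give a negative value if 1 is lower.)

1.53 km

For any compensation level in the mantle, the mantle terms cancel and isostasy reduces to e = (Σt_1 − Σt_2) − (Σ(ρt)_1 − Σ(ρt)_2) / ρ_m.
Σt_1 = 25.79 km; Σt_2 = 29.48 km; Σ(ρt)_1 = 69.9470312; Σ(ρt)_2 = 87.15351 (in km·g/cm³).
e = (25.79 − 29.48) − (69.9470312 − 87.15351) / 3.294 = 1.53 km.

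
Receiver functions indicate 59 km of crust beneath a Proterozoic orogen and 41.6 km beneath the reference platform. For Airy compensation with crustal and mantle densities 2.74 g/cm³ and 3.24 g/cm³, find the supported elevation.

Excess crust Δ = 59 km − 41.6 km = 17.4 km, split between elevation h and root r with h + r = Δ.
Airy balance ρ_c h = (ρ_m − ρ_c) r gives r = h ρ_c/(ρ_m − ρ_c), so h (1 + ρ_c/(ρ_m − ρ_c)) = Δ, i.e. h = Δ (ρ_m − ρ_c)/ρ_m.
h = 17.4 km × 0.5/3.24 = 2.69 km.

2.69 km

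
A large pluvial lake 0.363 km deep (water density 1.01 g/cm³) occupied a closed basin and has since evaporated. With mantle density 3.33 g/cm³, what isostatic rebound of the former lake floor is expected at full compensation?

u = d ρ_w/ρ_m = 0.363 km × 1.01/3.33 = 0.11 km.

0.11 km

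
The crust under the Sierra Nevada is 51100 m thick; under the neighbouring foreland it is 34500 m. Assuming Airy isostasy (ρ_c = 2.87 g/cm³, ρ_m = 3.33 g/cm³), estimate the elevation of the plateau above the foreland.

2290 m

Excess crust Δ = 51100 m − 34500 m = 16600 m, split between elevation h and root r with h + r = Δ.
Airy balance ρ_c h = (ρ_m − ρ_c) r gives r = h ρ_c/(ρ_m − ρ_c), so h (1 + ρ_c/(ρ_m − ρ_c)) = Δ, i.e. h = Δ (ρ_m − ρ_c)/ρ_m.
h = 16600 m × 0.46/3.33 = 2290 m.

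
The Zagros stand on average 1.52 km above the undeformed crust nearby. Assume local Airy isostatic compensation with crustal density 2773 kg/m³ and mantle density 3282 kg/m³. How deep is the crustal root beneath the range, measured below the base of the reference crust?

Equating mass per unit area of the two columns: the weight of the topography is balanced by the buoyancy of the root, ρ_c h = (ρ_m − ρ_c) r.
r = h · ρ_c / (ρ_m − ρ_c) = 1.52 km × 2773 / (3282 − 2773) = 8.28 km.

8.28 km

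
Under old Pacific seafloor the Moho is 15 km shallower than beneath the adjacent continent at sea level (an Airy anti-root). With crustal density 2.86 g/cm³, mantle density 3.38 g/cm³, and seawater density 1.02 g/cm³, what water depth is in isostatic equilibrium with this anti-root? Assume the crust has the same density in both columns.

4.24 km

Replacing a thickness d of crust by seawater at the top must be balanced by replacing crust with mantle at the base: d (ρ_c − ρ_w) = a (ρ_m − ρ_c).
d = a (ρ_m − ρ_c)/(ρ_c − ρ_w) = 15 km × 0.52/1.84 = 4.24 km.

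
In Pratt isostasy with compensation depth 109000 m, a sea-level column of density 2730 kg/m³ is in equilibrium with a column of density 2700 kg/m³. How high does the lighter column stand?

1210 m

ρ_ref D = ρ (D + h) → h = D (ρ_ref − ρ)/ρ.
h = 109000 m × (2730 − 2700)/2700 = 1210 m.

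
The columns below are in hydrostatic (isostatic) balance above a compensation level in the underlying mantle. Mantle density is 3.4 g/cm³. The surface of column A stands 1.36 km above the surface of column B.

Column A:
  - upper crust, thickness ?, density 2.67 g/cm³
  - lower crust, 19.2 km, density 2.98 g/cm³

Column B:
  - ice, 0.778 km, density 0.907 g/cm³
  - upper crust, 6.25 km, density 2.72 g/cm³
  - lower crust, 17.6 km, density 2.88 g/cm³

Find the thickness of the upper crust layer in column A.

16.3 km

Take the compensation level at the base of the deeper column (depth z_c below the surface of column A) and equate Σ ρ_i t_i down to z_c; mantle fills any gap and the z_c terms cancel.
Column A: x×2.67 + 19.2×2.98 + (z_c − 19.2 − x)×3.4
Column B: 1.36×0 + 0.778×0.907 + 6.25×2.72 + 17.6×2.88 + (z_c − 1.36 − 24.628)×3.4
The z_c×3.4 term appears on both sides and cancels. Collect the known terms of each column as K = Σ(ρt)_known − 3.4 × (depth of known layers): K_A = 57.216 − 3.4×19.2 = −8.064; K_B = 68.393646 − 3.4×(1.36 + 24.628) = −19.965554.
Balance: K_A − x×(3.4 − 2.67) = K_B, so x = (K_A − K_B)/(3.4 − 2.67) = 11.9016/0.73 = 16.3 km.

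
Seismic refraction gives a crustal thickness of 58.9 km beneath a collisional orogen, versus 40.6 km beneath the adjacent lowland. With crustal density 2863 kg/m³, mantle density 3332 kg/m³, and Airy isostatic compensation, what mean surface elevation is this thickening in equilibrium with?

2.58 km

Excess crust Δ = 58.9 km − 40.6 km = 18.3 km, split between elevation h and root r with h + r = Δ.
Airy balance ρ_c h = (ρ_m − ρ_c) r gives r = h ρ_c/(ρ_m − ρ_c), so h (1 + ρ_c/(ρ_m − ρ_c)) = Δ, i.e. h = Δ (ρ_m − ρ_c)/ρ_m.
h = 18.3 km × 469/3332 = 2.58 km.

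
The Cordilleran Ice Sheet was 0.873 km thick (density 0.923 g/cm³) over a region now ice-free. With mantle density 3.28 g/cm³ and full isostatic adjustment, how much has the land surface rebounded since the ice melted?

Removing the load lets mantle flow back in; uplift u satisfies ρ_ice t = ρ_m u.
u = t ρ_ice/ρ_m = 0.873 km × 0.923/3.28 = 0.246 km.

0.246 km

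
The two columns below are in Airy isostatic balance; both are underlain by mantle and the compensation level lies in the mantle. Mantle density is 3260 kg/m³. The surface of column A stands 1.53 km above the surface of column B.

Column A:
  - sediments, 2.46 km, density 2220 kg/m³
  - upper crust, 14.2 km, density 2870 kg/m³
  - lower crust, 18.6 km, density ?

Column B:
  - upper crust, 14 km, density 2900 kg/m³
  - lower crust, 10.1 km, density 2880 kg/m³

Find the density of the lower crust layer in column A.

2950 kg/m³

Take the compensation level at the base of the deeper column (depth z_c below the surface of column A) and equate Σ ρ_i t_i down to z_c; mantle fills any gap and the z_c terms cancel.
Column A: 2.46×2220 + 14.2×2870 + 18.6×ρ + (z_c − 35.26)×3260
Column B: 1.53×0 + 14×2900 + 10.1×2880 + (z_c − 1.53 − 24.1)×3260
The z_c×3260 term appears on both sides and cancels. Collect the known terms of each column as K = Σ(ρt)_known − 3260 × (depth of known layers): K_A = 46215.2 − 3260×35.26 = −68732.4; K_B = 69688 − 3260×(1.53 + 24.1) = −13865.8.
Balance: K_A + 18.6×ρ = K_B, so ρ = (K_B − K_A)/18.6 = 54866.6/18.6 = 2950 kg/m³.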